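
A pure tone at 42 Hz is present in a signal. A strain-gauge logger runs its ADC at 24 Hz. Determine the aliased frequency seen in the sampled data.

42 Hz mod fs = 18 Hz.
18 Hz > fs/2 = 12 Hz, folds to fs − 18 Hz = 6 Hz.

6 Hz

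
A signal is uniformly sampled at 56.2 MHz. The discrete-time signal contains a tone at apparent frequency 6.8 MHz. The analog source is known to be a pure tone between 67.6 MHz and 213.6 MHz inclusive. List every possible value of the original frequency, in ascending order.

Frequencies that alias to 6.8 MHz are k·fs ± 6.8 MHz for integer k ≥ 0.
k=0: 6.8 MHz.
k=1: 49.4 MHz, 63 MHz.
k=2: 105.6 MHz, 119.2 MHz.
k=3: 161.8 MHz, 175.4 MHz.
k=4: 218 MHz, 231.6 MHz.
Within [67.6 MHz, 213.6 MHz]: 105.6 MHz, 119.2 MHz, 161.8 MHz, 175.4 MHz.

105.6 MHz, 119.2 MHz, 161.8 MHz, 175.4 MHz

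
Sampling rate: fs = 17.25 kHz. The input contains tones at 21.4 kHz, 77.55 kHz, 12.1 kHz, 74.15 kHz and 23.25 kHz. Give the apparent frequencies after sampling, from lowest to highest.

fs/2 = 8.625 kHz.
21.4 kHz mod fs = 4.15 kHz.
4.15 kHz ≤ fs/2 = 8.625 kHz, appears at 4.15 kHz.
77.55 kHz mod fs = 8.55 kHz.
8.55 kHz ≤ fs/2 = 8.625 kHz, appears at 8.55 kHz.
12.1 kHz > fs/2 = 8.625 kHz, folds to fs − 12.1 kHz = 5.15 kHz.
74.15 kHz mod fs = 5.15 kHz.
5.15 kHz ≤ fs/2 = 8.625 kHz, appears at 5.15 kHz.
23.25 kHz mod fs = 6 kHz.
6 kHz ≤ fs/2 = 8.625 kHz, appears at 6 kHz.
Distinct values: {4.15 kHz, 5.15 kHz, 6 kHz, 8.55 kHz}.

4.15 kHz, 5.15 kHz, 6 kHz, 8.55 kHz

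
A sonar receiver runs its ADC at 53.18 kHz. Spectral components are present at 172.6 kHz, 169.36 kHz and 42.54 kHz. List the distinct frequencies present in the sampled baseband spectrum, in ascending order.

9.82 kHz, 10.64 kHz, 13.06 kHz

fs/2 = 26.59 kHz.
172.6 kHz mod fs = 13.06 kHz.
13.06 kHz ≤ fs/2 = 26.59 kHz, appears at 13.06 kHz.
169.36 kHz mod fs = 9.82 kHz.
9.82 kHz ≤ fs/2 = 26.59 kHz, appears at 9.82 kHz.
42.54 kHz > fs/2 = 26.59 kHz, folds to fs − 42.54 kHz = 10.64 kHz.
Distinct values: {9.82 kHz, 10.64 kHz, 13.06 kHz}.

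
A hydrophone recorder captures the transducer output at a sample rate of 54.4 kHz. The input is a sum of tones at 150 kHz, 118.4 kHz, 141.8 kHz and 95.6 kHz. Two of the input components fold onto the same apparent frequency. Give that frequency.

13.2 kHz

fs/2 = 27.2 kHz.
150 kHz mod fs = 41.2 kHz.
41.2 kHz > fs/2 = 27.2 kHz, folds to fs − 41.2 kHz = 13.2 kHz.
118.4 kHz mod fs = 9.6 kHz.
9.6 kHz ≤ fs/2 = 27.2 kHz, appears at 9.6 kHz.
141.8 kHz mod fs = 33 kHz.
33 kHz > fs/2 = 27.2 kHz, folds to fs − 33 kHz = 21.4 kHz.
95.6 kHz mod fs = 41.2 kHz.
41.2 kHz > fs/2 = 27.2 kHz, folds to fs − 41.2 kHz = 13.2 kHz.
95.6 kHz and 150 kHz both map to 13.2 kHz.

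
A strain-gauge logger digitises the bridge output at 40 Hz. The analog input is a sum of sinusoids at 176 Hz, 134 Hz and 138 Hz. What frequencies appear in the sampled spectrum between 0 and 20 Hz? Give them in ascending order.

fs/2 = 20 Hz.
176 Hz mod fs = 16 Hz.
16 Hz ≤ fs/2 = 20 Hz, appears at 16 Hz.
134 Hz mod fs = 14 Hz.
14 Hz ≤ fs/2 = 20 Hz, appears at 14 Hz.
138 Hz mod fs = 18 Hz.
18 Hz ≤ fs/2 = 20 Hz, appears at 18 Hz.
Distinct values: {14 Hz, 16 Hz, 18 Hz}.

14 Hz, 16 Hz, 18 Hz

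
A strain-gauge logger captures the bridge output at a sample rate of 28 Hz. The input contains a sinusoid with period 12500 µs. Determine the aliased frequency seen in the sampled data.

T = 12500 µs → f = 1/T = 80 Hz.
80 Hz mod fs = 24 Hz.
24 Hz > fs/2 = 14 Hz, folds to fs − 24 Hz = 4 Hz.

4 Hz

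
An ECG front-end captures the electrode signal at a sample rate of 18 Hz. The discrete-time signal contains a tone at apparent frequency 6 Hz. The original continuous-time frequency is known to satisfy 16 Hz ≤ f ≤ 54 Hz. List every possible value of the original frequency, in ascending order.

24 Hz, 30 Hz, 42 Hz, 48 Hz

Frequencies that alias to 6 Hz are k·fs ± 6 Hz for integer k ≥ 0.
k=0: 6 Hz.
k=1: 12 Hz, 24 Hz.
k=2: 30 Hz, 42 Hz.
k=3: 48 Hz, 60 Hz.
k=4: 66 Hz, 78 Hz.
Within [16 Hz, 54 Hz]: 24 Hz, 30 Hz, 42 Hz, 48 Hz.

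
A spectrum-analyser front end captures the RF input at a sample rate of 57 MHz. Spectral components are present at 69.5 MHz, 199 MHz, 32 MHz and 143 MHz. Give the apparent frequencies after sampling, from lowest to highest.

12.5 MHz, 25 MHz, 28 MHz

fs/2 = 28.5 MHz.
69.5 MHz mod fs = 12.5 MHz.
12.5 MHz ≤ fs/2 = 28.5 MHz, appears at 12.5 MHz.
199 MHz mod fs = 28 MHz.
28 MHz ≤ fs/2 = 28.5 MHz, appears at 28 MHz.
32 MHz > fs/2 = 28.5 MHz, folds to fs − 32 MHz = 25 MHz.
143 MHz mod fs = 29 MHz.
29 MHz > fs/2 = 28.5 MHz, folds to fs − 29 MHz = 28 MHz.
Distinct values: {12.5 MHz, 25 MHz, 28 MHz}.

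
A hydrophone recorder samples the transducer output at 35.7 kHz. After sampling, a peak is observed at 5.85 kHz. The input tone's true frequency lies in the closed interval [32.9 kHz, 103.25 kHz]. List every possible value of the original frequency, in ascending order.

41.55 kHz, 65.55 kHz, 77.25 kHz, 101.25 kHz

Frequencies that alias to 5.85 kHz are k·fs ± 5.85 kHz for integer k ≥ 0.
k=0: 5.85 kHz.
k=1: 29.85 kHz, 41.55 kHz.
k=2: 65.55 kHz, 77.25 kHz.
k=3: 101.25 kHz, 112.95 kHz.
k=4: 136.95 kHz, 148.65 kHz.
Within [32.9 kHz, 103.25 kHz]: 41.55 kHz, 65.55 kHz, 77.25 kHz, 101.25 kHz.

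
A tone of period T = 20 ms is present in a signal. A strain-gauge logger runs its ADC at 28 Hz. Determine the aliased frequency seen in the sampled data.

T = 20 ms → f = 1/T = 50 Hz.
50 Hz mod fs = 22 Hz.
22 Hz > fs/2 = 14 Hz, folds to fs − 22 Hz = 6 Hz.

6 Hz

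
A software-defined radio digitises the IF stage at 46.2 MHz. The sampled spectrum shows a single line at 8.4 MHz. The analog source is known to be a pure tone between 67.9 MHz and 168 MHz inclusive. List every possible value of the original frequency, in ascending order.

Frequencies that alias to 8.4 MHz are k·fs ± 8.4 MHz for integer k ≥ 0.
k=0: 8.4 MHz.
k=1: 37.8 MHz, 54.6 MHz.
k=2: 84 MHz, 100.8 MHz.
k=3: 130.2 MHz, 147 MHz.
k=4: 176.4 MHz, 193.2 MHz.
Within [67.9 MHz, 168 MHz]: 84 MHz, 100.8 MHz, 130.2 MHz, 147 MHz.

84 MHz, 100.8 MHz, 130.2 MHz, 147 MHz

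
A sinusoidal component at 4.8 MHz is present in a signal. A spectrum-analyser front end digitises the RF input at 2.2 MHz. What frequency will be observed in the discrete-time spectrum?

0.4 MHz

4.8 MHz mod fs = 0.4 MHz.
0.4 MHz ≤ fs/2 = 1.1 MHz, appears at 0.4 MHz.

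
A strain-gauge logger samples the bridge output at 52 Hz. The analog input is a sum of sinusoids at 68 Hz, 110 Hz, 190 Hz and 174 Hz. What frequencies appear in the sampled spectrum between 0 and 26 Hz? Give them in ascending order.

fs/2 = 26 Hz.
68 Hz mod fs = 16 Hz.
16 Hz ≤ fs/2 = 26 Hz, appears at 16 Hz.
110 Hz mod fs = 6 Hz.
6 Hz ≤ fs/2 = 26 Hz, appears at 6 Hz.
190 Hz mod fs = 34 Hz.
34 Hz > fs/2 = 26 Hz, folds to fs − 34 Hz = 18 Hz.
174 Hz mod fs = 18 Hz.
18 Hz ≤ fs/2 = 26 Hz, appears at 18 Hz.
Distinct values: {6 Hz, 16 Hz, 18 Hz}.

6 Hz, 16 Hz, 18 Hz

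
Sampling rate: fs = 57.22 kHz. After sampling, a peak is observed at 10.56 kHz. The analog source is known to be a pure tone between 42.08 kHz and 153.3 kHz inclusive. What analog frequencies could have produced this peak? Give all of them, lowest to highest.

46.66 kHz, 67.78 kHz, 103.88 kHz, 125 kHz

Frequencies that alias to 10.56 kHz are k·fs ± 10.56 kHz for integer k ≥ 0.
k=0: 10.56 kHz.
k=1: 46.66 kHz, 67.78 kHz.
k=2: 103.88 kHz, 125 kHz.
k=3: 161.1 kHz, 182.22 kHz.
Within [42.08 kHz, 153.3 kHz]: 46.66 kHz, 67.78 kHz, 103.88 kHz, 125 kHz.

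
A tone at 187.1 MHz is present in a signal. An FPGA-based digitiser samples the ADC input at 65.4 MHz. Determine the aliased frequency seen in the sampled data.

187.1 MHz mod fs = 56.3 MHz.
56.3 MHz > fs/2 = 32.7 MHz, folds to fs − 56.3 MHz = 9.1 MHz.

9.1 MHz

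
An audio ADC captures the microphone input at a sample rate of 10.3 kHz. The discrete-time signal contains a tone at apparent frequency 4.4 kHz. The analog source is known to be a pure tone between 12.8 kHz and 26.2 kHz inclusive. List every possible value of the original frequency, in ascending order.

Frequencies that alias to 4.4 kHz are k·fs ± 4.4 kHz for integer k ≥ 0.
k=0: 4.4 kHz.
k=1: 5.9 kHz, 14.7 kHz.
k=2: 16.2 kHz, 25 kHz.
k=3: 26.5 kHz, 35.3 kHz.
Within [12.8 kHz, 26.2 kHz]: 14.7 kHz, 16.2 kHz, 25 kHz.

14.7 kHz, 16.2 kHz, 25 kHz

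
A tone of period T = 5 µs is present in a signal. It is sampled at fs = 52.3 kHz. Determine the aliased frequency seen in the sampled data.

T = 5 µs → f = 1/T = 200 kHz.
200 kHz mod fs = 43.1 kHz.
43.1 kHz > fs/2 = 26.15 kHz, folds to fs − 43.1 kHz = 9.2 kHz.

9.2 kHz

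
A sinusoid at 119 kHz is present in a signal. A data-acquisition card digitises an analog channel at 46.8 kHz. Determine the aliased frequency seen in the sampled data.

21.4 kHz

119 kHz mod fs = 25.4 kHz.
25.4 kHz > fs/2 = 23.4 kHz, folds to fs − 25.4 kHz = 21.4 kHz.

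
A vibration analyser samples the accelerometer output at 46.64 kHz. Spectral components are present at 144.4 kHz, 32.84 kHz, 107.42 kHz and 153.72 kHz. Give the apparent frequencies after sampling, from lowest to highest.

4.48 kHz, 13.8 kHz, 14.14 kHz

fs/2 = 23.32 kHz.
144.4 kHz mod fs = 4.48 kHz.
4.48 kHz ≤ fs/2 = 23.32 kHz, appears at 4.48 kHz.
32.84 kHz > fs/2 = 23.32 kHz, folds to fs − 32.84 kHz = 13.8 kHz.
107.42 kHz mod fs = 14.14 kHz.
14.14 kHz ≤ fs/2 = 23.32 kHz, appears at 14.14 kHz.
153.72 kHz mod fs = 13.8 kHz.
13.8 kHz ≤ fs/2 = 23.32 kHz, appears at 13.8 kHz.
Distinct values: {4.48 kHz, 13.8 kHz, 14.14 kHz}.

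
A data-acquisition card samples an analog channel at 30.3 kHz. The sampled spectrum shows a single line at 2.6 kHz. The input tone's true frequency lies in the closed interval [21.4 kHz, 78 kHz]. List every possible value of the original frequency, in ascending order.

27.7 kHz, 32.9 kHz, 58 kHz, 63.2 kHz

Frequencies that alias to 2.6 kHz are k·fs ± 2.6 kHz for integer k ≥ 0.
k=0: 2.6 kHz.
k=1: 27.7 kHz, 32.9 kHz.
k=2: 58 kHz, 63.2 kHz.
k=3: 88.3 kHz, 93.5 kHz.
Within [21.4 kHz, 78 kHz]: 27.7 kHz, 32.9 kHz, 58 kHz, 63.2 kHz.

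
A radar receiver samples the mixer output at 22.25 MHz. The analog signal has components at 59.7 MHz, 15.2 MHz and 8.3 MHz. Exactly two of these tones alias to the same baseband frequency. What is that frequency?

fs/2 = 11.125 MHz.
59.7 MHz mod fs = 15.2 MHz.
15.2 MHz > fs/2 = 11.125 MHz, folds to fs − 15.2 MHz = 7.05 MHz.
15.2 MHz > fs/2 = 11.125 MHz, folds to fs − 15.2 MHz = 7.05 MHz.
8.3 MHz ≤ fs/2 = 11.125 MHz, passes unchanged.
15.2 MHz and 59.7 MHz both map to 7.05 MHz.

7.05 MHz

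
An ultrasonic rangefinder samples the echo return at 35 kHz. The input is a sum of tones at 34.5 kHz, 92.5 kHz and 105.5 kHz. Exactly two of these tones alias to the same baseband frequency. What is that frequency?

0.5 kHz

fs/2 = 17.5 kHz.
34.5 kHz > fs/2 = 17.5 kHz, folds to fs − 34.5 kHz = 0.5 kHz.
92.5 kHz mod fs = 22.5 kHz.
22.5 kHz > fs/2 = 17.5 kHz, folds to fs − 22.5 kHz = 12.5 kHz.
105.5 kHz mod fs = 0.5 kHz.
0.5 kHz ≤ fs/2 = 17.5 kHz, appears at 0.5 kHz.
34.5 kHz and 105.5 kHz both map to 0.5 kHz.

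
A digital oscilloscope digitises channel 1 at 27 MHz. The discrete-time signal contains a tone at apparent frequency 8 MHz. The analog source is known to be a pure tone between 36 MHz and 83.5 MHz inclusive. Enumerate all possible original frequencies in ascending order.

Frequencies that alias to 8 MHz are k·fs ± 8 MHz for integer k ≥ 0.
k=0: 8 MHz.
k=1: 19 MHz, 35 MHz.
k=2: 46 MHz, 62 MHz.
k=3: 73 MHz, 89 MHz.
k=4: 100 MHz, 116 MHz.
Within [36 MHz, 83.5 MHz]: 46 MHz, 62 MHz, 73 MHz.

46 MHz, 62 MHz, 73 MHz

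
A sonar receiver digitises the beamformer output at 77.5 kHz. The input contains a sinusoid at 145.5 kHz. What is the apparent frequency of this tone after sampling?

145.5 kHz mod fs = 68 kHz.
68 kHz > fs/2 = 38.75 kHz, folds to fs − 68 kHz = 9.5 kHz.

9.5 kHz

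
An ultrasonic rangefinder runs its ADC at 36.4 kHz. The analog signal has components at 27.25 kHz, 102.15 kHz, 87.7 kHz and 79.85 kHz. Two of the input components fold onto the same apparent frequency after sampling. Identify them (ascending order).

fs/2 = 18.2 kHz.
27.25 kHz > fs/2 = 18.2 kHz, folds to fs − 27.25 kHz = 9.15 kHz.
102.15 kHz mod fs = 29.35 kHz.
29.35 kHz > fs/2 = 18.2 kHz, folds to fs − 29.35 kHz = 7.05 kHz.
87.7 kHz mod fs = 14.9 kHz.
14.9 kHz ≤ fs/2 = 18.2 kHz, appears at 14.9 kHz.
79.85 kHz mod fs = 7.05 kHz.
7.05 kHz ≤ fs/2 = 18.2 kHz, appears at 7.05 kHz.
79.85 kHz and 102.15 kHz both map to 7.05 kHz.

79.85 kHz, 102.15 kHz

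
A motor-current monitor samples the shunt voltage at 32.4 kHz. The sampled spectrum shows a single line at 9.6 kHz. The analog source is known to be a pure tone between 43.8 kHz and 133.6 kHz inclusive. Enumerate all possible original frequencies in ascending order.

Frequencies that alias to 9.6 kHz are k·fs ± 9.6 kHz for integer k ≥ 0.
k=0: 9.6 kHz.
k=1: 22.8 kHz, 42 kHz.
k=2: 55.2 kHz, 74.4 kHz.
k=3: 87.6 kHz, 106.8 kHz.
k=4: 120 kHz, 139.2 kHz.
k=5: 152.4 kHz, 171.6 kHz.
Within [43.8 kHz, 133.6 kHz]: 55.2 kHz, 74.4 kHz, 87.6 kHz, 106.8 kHz, 120 kHz.

55.2 kHz, 74.4 kHz, 87.6 kHz, 106.8 kHz, 120 kHz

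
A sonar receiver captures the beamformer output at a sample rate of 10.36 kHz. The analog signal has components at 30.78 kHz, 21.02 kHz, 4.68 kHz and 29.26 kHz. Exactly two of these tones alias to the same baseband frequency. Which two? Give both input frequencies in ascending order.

fs/2 = 5.18 kHz.
30.78 kHz mod fs = 10.06 kHz.
10.06 kHz > fs/2 = 5.18 kHz, folds to fs − 10.06 kHz = 0.3 kHz.
21.02 kHz mod fs = 0.3 kHz.
0.3 kHz ≤ fs/2 = 5.18 kHz, appears at 0.3 kHz.
4.68 kHz ≤ fs/2 = 5.18 kHz, passes unchanged.
29.26 kHz mod fs = 8.54 kHz.
8.54 kHz > fs/2 = 5.18 kHz, folds to fs − 8.54 kHz = 1.82 kHz.
21.02 kHz and 30.78 kHz both map to 0.3 kHz.

21.02 kHz, 30.78 kHz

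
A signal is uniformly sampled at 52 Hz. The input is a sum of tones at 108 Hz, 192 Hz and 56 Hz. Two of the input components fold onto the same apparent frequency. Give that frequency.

4 Hz

fs/2 = 26 Hz.
108 Hz mod fs = 4 Hz.
4 Hz ≤ fs/2 = 26 Hz, appears at 4 Hz.
192 Hz mod fs = 36 Hz.
36 Hz > fs/2 = 26 Hz, folds to fs − 36 Hz = 16 Hz.
56 Hz mod fs = 4 Hz.
4 Hz ≤ fs/2 = 26 Hz, appears at 4 Hz.
56 Hz and 108 Hz both map to 4 Hz.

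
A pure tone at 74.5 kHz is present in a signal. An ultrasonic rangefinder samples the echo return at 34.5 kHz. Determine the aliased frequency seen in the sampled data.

5.5 kHz

74.5 kHz mod fs = 5.5 kHz.
5.5 kHz ≤ fs/2 = 17.25 kHz, appears at 5.5 kHz.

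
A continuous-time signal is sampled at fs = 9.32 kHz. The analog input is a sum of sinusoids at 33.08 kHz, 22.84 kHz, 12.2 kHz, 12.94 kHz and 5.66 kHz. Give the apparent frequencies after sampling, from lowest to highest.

fs/2 = 4.66 kHz.
33.08 kHz mod fs = 5.12 kHz.
5.12 kHz > fs/2 = 4.66 kHz, folds to fs − 5.12 kHz = 4.2 kHz.
22.84 kHz mod fs = 4.2 kHz.
4.2 kHz ≤ fs/2 = 4.66 kHz, appears at 4.2 kHz.
12.2 kHz mod fs = 2.88 kHz.
2.88 kHz ≤ fs/2 = 4.66 kHz, appears at 2.88 kHz.
12.94 kHz mod fs = 3.62 kHz.
3.62 kHz ≤ fs/2 = 4.66 kHz, appears at 3.62 kHz.
5.66 kHz > fs/2 = 4.66 kHz, folds to fs − 5.66 kHz = 3.66 kHz.
Distinct values: {2.88 kHz, 3.62 kHz, 3.66 kHz, 4.2 kHz}.

2.88 kHz, 3.62 kHz, 3.66 kHz, 4.2 kHz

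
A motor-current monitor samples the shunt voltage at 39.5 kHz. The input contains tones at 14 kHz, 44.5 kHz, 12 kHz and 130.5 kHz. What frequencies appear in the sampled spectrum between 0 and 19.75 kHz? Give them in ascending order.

fs/2 = 19.75 kHz.
14 kHz ≤ fs/2 = 19.75 kHz, passes unchanged.
44.5 kHz mod fs = 5 kHz.
5 kHz ≤ fs/2 = 19.75 kHz, appears at 5 kHz.
12 kHz ≤ fs/2 = 19.75 kHz, passes unchanged.
130.5 kHz mod fs = 12 kHz.
12 kHz ≤ fs/2 = 19.75 kHz, appears at 12 kHz.
Distinct values: {5 kHz, 12 kHz, 14 kHz}.

5 kHz, 12 kHz, 14 kHz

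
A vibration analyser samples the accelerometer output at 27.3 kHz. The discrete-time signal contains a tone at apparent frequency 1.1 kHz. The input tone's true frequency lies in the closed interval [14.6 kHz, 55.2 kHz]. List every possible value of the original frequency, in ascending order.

26.2 kHz, 28.4 kHz, 53.5 kHz

Frequencies that alias to 1.1 kHz are k·fs ± 1.1 kHz for integer k ≥ 0.
k=0: 1.1 kHz.
k=1: 26.2 kHz, 28.4 kHz.
k=2: 53.5 kHz, 55.7 kHz.
k=3: 80.8 kHz, 83 kHz.
Within [14.6 kHz, 55.2 kHz]: 26.2 kHz, 28.4 kHz, 53.5 kHz.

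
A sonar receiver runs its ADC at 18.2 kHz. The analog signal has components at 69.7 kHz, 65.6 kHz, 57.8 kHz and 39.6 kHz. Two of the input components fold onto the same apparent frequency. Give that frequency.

fs/2 = 9.1 kHz.
69.7 kHz mod fs = 15.1 kHz.
15.1 kHz > fs/2 = 9.1 kHz, folds to fs − 15.1 kHz = 3.1 kHz.
65.6 kHz mod fs = 11 kHz.
11 kHz > fs/2 = 9.1 kHz, folds to fs − 11 kHz = 7.2 kHz.
57.8 kHz mod fs = 3.2 kHz.
3.2 kHz ≤ fs/2 = 9.1 kHz, appears at 3.2 kHz.
39.6 kHz mod fs = 3.2 kHz.
3.2 kHz ≤ fs/2 = 9.1 kHz, appears at 3.2 kHz.
39.6 kHz and 57.8 kHz both map to 3.2 kHz.

3.2 kHz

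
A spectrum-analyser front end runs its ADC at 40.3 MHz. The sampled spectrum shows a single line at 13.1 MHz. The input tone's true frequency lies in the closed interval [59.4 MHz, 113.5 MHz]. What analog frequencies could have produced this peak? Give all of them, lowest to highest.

67.5 MHz, 93.7 MHz, 107.8 MHz

Frequencies that alias to 13.1 MHz are k·fs ± 13.1 MHz for integer k ≥ 0.
k=0: 13.1 MHz.
k=1: 27.2 MHz, 53.4 MHz.
k=2: 67.5 MHz, 93.7 MHz.
k=3: 107.8 MHz, 134 MHz.
k=4: 148.1 MHz, 174.3 MHz.
Within [59.4 MHz, 113.5 MHz]: 67.5 MHz, 93.7 MHz, 107.8 MHz.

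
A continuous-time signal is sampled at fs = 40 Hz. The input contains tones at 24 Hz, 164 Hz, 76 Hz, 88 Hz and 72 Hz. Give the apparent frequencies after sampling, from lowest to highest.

4 Hz, 8 Hz, 16 Hz

fs/2 = 20 Hz.
24 Hz > fs/2 = 20 Hz, folds to fs − 24 Hz = 16 Hz.
164 Hz mod fs = 4 Hz.
4 Hz ≤ fs/2 = 20 Hz, appears at 4 Hz.
76 Hz mod fs = 36 Hz.
36 Hz > fs/2 = 20 Hz, folds to fs − 36 Hz = 4 Hz.
88 Hz mod fs = 8 Hz.
8 Hz ≤ fs/2 = 20 Hz, appears at 8 Hz.
72 Hz mod fs = 32 Hz.
32 Hz > fs/2 = 20 Hz, folds to fs − 32 Hz = 8 Hz.
Distinct values: {4 Hz, 8 Hz, 16 Hz}.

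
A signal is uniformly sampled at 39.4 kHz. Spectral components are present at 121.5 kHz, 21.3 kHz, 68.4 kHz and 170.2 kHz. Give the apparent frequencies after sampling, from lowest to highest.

fs/2 = 19.7 kHz.
121.5 kHz mod fs = 3.3 kHz.
3.3 kHz ≤ fs/2 = 19.7 kHz, appears at 3.3 kHz.
21.3 kHz > fs/2 = 19.7 kHz, folds to fs − 21.3 kHz = 18.1 kHz.
68.4 kHz mod fs = 29 kHz.
29 kHz > fs/2 = 19.7 kHz, folds to fs − 29 kHz = 10.4 kHz.
170.2 kHz mod fs = 12.6 kHz.
12.6 kHz ≤ fs/2 = 19.7 kHz, appears at 12.6 kHz.
Distinct values: {3.3 kHz, 10.4 kHz, 12.6 kHz, 18.1 kHz}.

3.3 kHz, 10.4 kHz, 12.6 kHz, 18.1 kHz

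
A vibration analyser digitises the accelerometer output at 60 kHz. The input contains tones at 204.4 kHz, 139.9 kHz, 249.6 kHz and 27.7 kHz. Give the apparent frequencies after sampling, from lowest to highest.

fs/2 = 30 kHz.
204.4 kHz mod fs = 24.4 kHz.
24.4 kHz ≤ fs/2 = 30 kHz, appears at 24.4 kHz.
139.9 kHz mod fs = 19.9 kHz.
19.9 kHz ≤ fs/2 = 30 kHz, appears at 19.9 kHz.
249.6 kHz mod fs = 9.6 kHz.
9.6 kHz ≤ fs/2 = 30 kHz, appears at 9.6 kHz.
27.7 kHz ≤ fs/2 = 30 kHz, passes unchanged.
Distinct values: {9.6 kHz, 19.9 kHz, 24.4 kHz, 27.7 kHz}.

9.6 kHz, 19.9 kHz, 24.4 kHz, 27.7 kHz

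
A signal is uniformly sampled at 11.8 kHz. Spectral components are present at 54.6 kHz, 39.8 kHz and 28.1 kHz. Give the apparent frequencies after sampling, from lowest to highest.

4.4 kHz, 4.5 kHz

fs/2 = 5.9 kHz.
54.6 kHz mod fs = 7.4 kHz.
7.4 kHz > fs/2 = 5.9 kHz, folds to fs − 7.4 kHz = 4.4 kHz.
39.8 kHz mod fs = 4.4 kHz.
4.4 kHz ≤ fs/2 = 5.9 kHz, appears at 4.4 kHz.
28.1 kHz mod fs = 4.5 kHz.
4.5 kHz ≤ fs/2 = 5.9 kHz, appears at 4.5 kHz.
Distinct values: {4.4 kHz, 4.5 kHz}.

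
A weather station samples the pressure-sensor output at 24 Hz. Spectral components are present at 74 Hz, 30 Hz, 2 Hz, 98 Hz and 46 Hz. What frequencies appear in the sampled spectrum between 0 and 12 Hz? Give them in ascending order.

fs/2 = 12 Hz.
74 Hz mod fs = 2 Hz.
2 Hz ≤ fs/2 = 12 Hz, appears at 2 Hz.
30 Hz mod fs = 6 Hz.
6 Hz ≤ fs/2 = 12 Hz, appears at 6 Hz.
2 Hz ≤ fs/2 = 12 Hz, passes unchanged.
98 Hz mod fs = 2 Hz.
2 Hz ≤ fs/2 = 12 Hz, appears at 2 Hz.
46 Hz mod fs = 22 Hz.
22 Hz > fs/2 = 12 Hz, folds to fs − 22 Hz = 2 Hz.
Distinct values: {2 Hz, 6 Hz}.

2 Hz, 6 Hz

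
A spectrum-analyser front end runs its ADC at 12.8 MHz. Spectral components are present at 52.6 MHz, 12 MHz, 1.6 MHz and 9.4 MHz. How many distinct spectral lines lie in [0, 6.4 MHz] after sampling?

fs/2 = 6.4 MHz.
52.6 MHz mod fs = 1.4 MHz.
1.4 MHz ≤ fs/2 = 6.4 MHz, appears at 1.4 MHz.
12 MHz > fs/2 = 6.4 MHz, folds to fs − 12 MHz = 0.8 MHz.
1.6 MHz ≤ fs/2 = 6.4 MHz, passes unchanged.
9.4 MHz > fs/2 = 6.4 MHz, folds to fs − 9.4 MHz = 3.4 MHz.
Distinct values: {0.8 MHz, 1.4 MHz, 1.6 MHz, 3.4 MHz} → 4.

4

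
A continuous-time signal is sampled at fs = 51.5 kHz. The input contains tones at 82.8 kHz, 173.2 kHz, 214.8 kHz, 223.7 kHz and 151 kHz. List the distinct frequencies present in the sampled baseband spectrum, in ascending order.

fs/2 = 25.75 kHz.
82.8 kHz mod fs = 31.3 kHz.
31.3 kHz > fs/2 = 25.75 kHz, folds to fs − 31.3 kHz = 20.2 kHz.
173.2 kHz mod fs = 18.7 kHz.
18.7 kHz ≤ fs/2 = 25.75 kHz, appears at 18.7 kHz.
214.8 kHz mod fs = 8.8 kHz.
8.8 kHz ≤ fs/2 = 25.75 kHz, appears at 8.8 kHz.
223.7 kHz mod fs = 17.7 kHz.
17.7 kHz ≤ fs/2 = 25.75 kHz, appears at 17.7 kHz.
151 kHz mod fs = 48 kHz.
48 kHz > fs/2 = 25.75 kHz, folds to fs − 48 kHz = 3.5 kHz.
Distinct values: {3.5 kHz, 8.8 kHz, 17.7 kHz, 18.7 kHz, 20.2 kHz}.

3.5 kHz, 8.8 kHz, 17.7 kHz, 18.7 kHz, 20.2 kHz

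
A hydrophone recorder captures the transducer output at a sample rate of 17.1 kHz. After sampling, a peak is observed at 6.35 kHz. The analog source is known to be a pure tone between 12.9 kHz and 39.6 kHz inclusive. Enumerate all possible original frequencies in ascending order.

23.45 kHz, 27.85 kHz

Frequencies that alias to 6.35 kHz are k·fs ± 6.35 kHz for integer k ≥ 0.
k=0: 6.35 kHz.
k=1: 10.75 kHz, 23.45 kHz.
k=2: 27.85 kHz, 40.55 kHz.
k=3: 44.95 kHz, 57.65 kHz.
Within [12.9 kHz, 39.6 kHz]: 23.45 kHz, 27.85 kHz.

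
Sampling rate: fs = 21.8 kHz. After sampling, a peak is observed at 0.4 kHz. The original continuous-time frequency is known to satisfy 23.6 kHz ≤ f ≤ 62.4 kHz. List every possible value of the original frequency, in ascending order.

43.2 kHz, 44 kHz

Frequencies that alias to 0.4 kHz are k·fs ± 0.4 kHz for integer k ≥ 0.
k=0: 0.4 kHz.
k=1: 21.4 kHz, 22.2 kHz.
k=2: 43.2 kHz, 44 kHz.
k=3: 65 kHz, 65.8 kHz.
Within [23.6 kHz, 62.4 kHz]: 43.2 kHz, 44 kHz.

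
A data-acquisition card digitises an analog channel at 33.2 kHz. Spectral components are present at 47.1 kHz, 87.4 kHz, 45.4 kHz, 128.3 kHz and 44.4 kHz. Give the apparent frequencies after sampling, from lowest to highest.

fs/2 = 16.6 kHz.
47.1 kHz mod fs = 13.9 kHz.
13.9 kHz ≤ fs/2 = 16.6 kHz, appears at 13.9 kHz.
87.4 kHz mod fs = 21 kHz.
21 kHz > fs/2 = 16.6 kHz, folds to fs − 21 kHz = 12.2 kHz.
45.4 kHz mod fs = 12.2 kHz.
12.2 kHz ≤ fs/2 = 16.6 kHz, appears at 12.2 kHz.
128.3 kHz mod fs = 28.7 kHz.
28.7 kHz > fs/2 = 16.6 kHz, folds to fs − 28.7 kHz = 4.5 kHz.
44.4 kHz mod fs = 11.2 kHz.
11.2 kHz ≤ fs/2 = 16.6 kHz, appears at 11.2 kHz.
Distinct values: {4.5 kHz, 11.2 kHz, 12.2 kHz, 13.9 kHz}.

4.5 kHz, 11.2 kHz, 12.2 kHz, 13.9 kHz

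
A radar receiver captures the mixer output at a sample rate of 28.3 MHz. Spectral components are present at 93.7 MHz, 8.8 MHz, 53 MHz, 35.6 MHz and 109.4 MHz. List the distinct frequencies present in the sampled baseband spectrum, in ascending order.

fs/2 = 14.15 MHz.
93.7 MHz mod fs = 8.8 MHz.
8.8 MHz ≤ fs/2 = 14.15 MHz, appears at 8.8 MHz.
8.8 MHz ≤ fs/2 = 14.15 MHz, passes unchanged.
53 MHz mod fs = 24.7 MHz.
24.7 MHz > fs/2 = 14.15 MHz, folds to fs − 24.7 MHz = 3.6 MHz.
35.6 MHz mod fs = 7.3 MHz.
7.3 MHz ≤ fs/2 = 14.15 MHz, appears at 7.3 MHz.
109.4 MHz mod fs = 24.5 MHz.
24.5 MHz > fs/2 = 14.15 MHz, folds to fs − 24.5 MHz = 3.8 MHz.
Distinct values: {3.6 MHz, 3.8 MHz, 7.3 MHz, 8.8 MHz}.

3.6 MHz, 3.8 MHz, 7.3 MHz, 8.8 MHz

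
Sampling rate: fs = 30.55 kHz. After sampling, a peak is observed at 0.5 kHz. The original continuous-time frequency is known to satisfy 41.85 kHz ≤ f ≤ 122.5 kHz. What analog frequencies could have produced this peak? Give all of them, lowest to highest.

Frequencies that alias to 0.5 kHz are k·fs ± 0.5 kHz for integer k ≥ 0.
k=0: 0.5 kHz.
k=1: 30.05 kHz, 31.05 kHz.
k=2: 60.6 kHz, 61.6 kHz.
k=3: 91.15 kHz, 92.15 kHz.
k=4: 121.7 kHz, 122.7 kHz.
k=5: 152.25 kHz, 153.25 kHz.
Within [41.85 kHz, 122.5 kHz]: 60.6 kHz, 61.6 kHz, 91.15 kHz, 92.15 kHz, 121.7 kHz.

60.6 kHz, 61.6 kHz, 91.15 kHz, 92.15 kHz, 121.7 kHz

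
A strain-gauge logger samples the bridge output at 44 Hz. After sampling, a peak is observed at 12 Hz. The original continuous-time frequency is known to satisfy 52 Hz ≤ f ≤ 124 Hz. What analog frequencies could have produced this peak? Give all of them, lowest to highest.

56 Hz, 76 Hz, 100 Hz, 120 Hz

Frequencies that alias to 12 Hz are k·fs ± 12 Hz for integer k ≥ 0.
k=0: 12 Hz.
k=1: 32 Hz, 56 Hz.
k=2: 76 Hz, 100 Hz.
k=3: 120 Hz, 144 Hz.
k=4: 164 Hz, 188 Hz.
Within [52 Hz, 124 Hz]: 56 Hz, 76 Hz, 100 Hz, 120 Hz.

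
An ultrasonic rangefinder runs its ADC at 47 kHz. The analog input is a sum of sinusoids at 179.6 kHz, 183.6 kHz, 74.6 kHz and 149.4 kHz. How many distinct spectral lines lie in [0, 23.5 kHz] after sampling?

3

fs/2 = 23.5 kHz.
179.6 kHz mod fs = 38.6 kHz.
38.6 kHz > fs/2 = 23.5 kHz, folds to fs − 38.6 kHz = 8.4 kHz.
183.6 kHz mod fs = 42.6 kHz.
42.6 kHz > fs/2 = 23.5 kHz, folds to fs − 42.6 kHz = 4.4 kHz.
74.6 kHz mod fs = 27.6 kHz.
27.6 kHz > fs/2 = 23.5 kHz, folds to fs − 27.6 kHz = 19.4 kHz.
149.4 kHz mod fs = 8.4 kHz.
8.4 kHz ≤ fs/2 = 23.5 kHz, appears at 8.4 kHz.
Distinct values: {4.4 kHz, 8.4 kHz, 19.4 kHz} → 3.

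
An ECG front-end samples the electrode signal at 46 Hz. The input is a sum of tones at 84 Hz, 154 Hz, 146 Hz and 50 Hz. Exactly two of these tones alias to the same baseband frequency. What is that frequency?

fs/2 = 23 Hz.
84 Hz mod fs = 38 Hz.
38 Hz > fs/2 = 23 Hz, folds to fs − 38 Hz = 8 Hz.
154 Hz mod fs = 16 Hz.
16 Hz ≤ fs/2 = 23 Hz, appears at 16 Hz.
146 Hz mod fs = 8 Hz.
8 Hz ≤ fs/2 = 23 Hz, appears at 8 Hz.
50 Hz mod fs = 4 Hz.
4 Hz ≤ fs/2 = 23 Hz, appears at 4 Hz.
84 Hz and 146 Hz both map to 8 Hz.

8 Hz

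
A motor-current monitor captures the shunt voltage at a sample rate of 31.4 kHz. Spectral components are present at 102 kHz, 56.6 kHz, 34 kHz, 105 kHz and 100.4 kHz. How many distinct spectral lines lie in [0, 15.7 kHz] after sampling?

4

fs/2 = 15.7 kHz.
102 kHz mod fs = 7.8 kHz.
7.8 kHz ≤ fs/2 = 15.7 kHz, appears at 7.8 kHz.
56.6 kHz mod fs = 25.2 kHz.
25.2 kHz > fs/2 = 15.7 kHz, folds to fs − 25.2 kHz = 6.2 kHz.
34 kHz mod fs = 2.6 kHz.
2.6 kHz ≤ fs/2 = 15.7 kHz, appears at 2.6 kHz.
105 kHz mod fs = 10.8 kHz.
10.8 kHz ≤ fs/2 = 15.7 kHz, appears at 10.8 kHz.
100.4 kHz mod fs = 6.2 kHz.
6.2 kHz ≤ fs/2 = 15.7 kHz, appears at 6.2 kHz.
Distinct values: {2.6 kHz, 6.2 kHz, 7.8 kHz, 10.8 kHz} → 4.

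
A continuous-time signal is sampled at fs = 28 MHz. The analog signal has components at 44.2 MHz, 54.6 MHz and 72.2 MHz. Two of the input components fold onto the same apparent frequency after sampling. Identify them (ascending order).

44.2 MHz, 72.2 MHz

fs/2 = 14 MHz.
44.2 MHz mod fs = 16.2 MHz.
16.2 MHz > fs/2 = 14 MHz, folds to fs − 16.2 MHz = 11.8 MHz.
54.6 MHz mod fs = 26.6 MHz.
26.6 MHz > fs/2 = 14 MHz, folds to fs − 26.6 MHz = 1.4 MHz.
72.2 MHz mod fs = 16.2 MHz.
16.2 MHz > fs/2 = 14 MHz, folds to fs − 16.2 MHz = 11.8 MHz.
44.2 MHz and 72.2 MHz both map to 11.8 MHz.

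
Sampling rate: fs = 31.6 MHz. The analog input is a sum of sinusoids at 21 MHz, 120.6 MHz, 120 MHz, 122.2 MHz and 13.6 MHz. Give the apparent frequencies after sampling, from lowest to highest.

fs/2 = 15.8 MHz.
21 MHz > fs/2 = 15.8 MHz, folds to fs − 21 MHz = 10.6 MHz.
120.6 MHz mod fs = 25.8 MHz.
25.8 MHz > fs/2 = 15.8 MHz, folds to fs − 25.8 MHz = 5.8 MHz.
120 MHz mod fs = 25.2 MHz.
25.2 MHz > fs/2 = 15.8 MHz, folds to fs − 25.2 MHz = 6.4 MHz.
122.2 MHz mod fs = 27.4 MHz.
27.4 MHz > fs/2 = 15.8 MHz, folds to fs − 27.4 MHz = 4.2 MHz.
13.6 MHz ≤ fs/2 = 15.8 MHz, passes unchanged.
Distinct values: {4.2 MHz, 5.8 MHz, 6.4 MHz, 10.6 MHz, 13.6 MHz}.

4.2 MHz, 5.8 MHz, 6.4 MHz, 10.6 MHz, 13.6 MHz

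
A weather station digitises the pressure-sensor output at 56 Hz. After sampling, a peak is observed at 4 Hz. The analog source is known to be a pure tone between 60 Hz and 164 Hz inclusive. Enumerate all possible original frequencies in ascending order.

60 Hz, 108 Hz, 116 Hz, 164 Hz

Frequencies that alias to 4 Hz are k·fs ± 4 Hz for integer k ≥ 0.
k=0: 4 Hz.
k=1: 52 Hz, 60 Hz.
k=2: 108 Hz, 116 Hz.
k=3: 164 Hz, 172 Hz.
k=4: 220 Hz, 228 Hz.
Within [60 Hz, 164 Hz]: 60 Hz, 108 Hz, 116 Hz, 164 Hz.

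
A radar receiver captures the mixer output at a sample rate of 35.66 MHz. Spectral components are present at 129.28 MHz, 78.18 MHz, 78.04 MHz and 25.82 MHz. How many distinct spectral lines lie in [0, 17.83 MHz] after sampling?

fs/2 = 17.83 MHz.
129.28 MHz mod fs = 22.3 MHz.
22.3 MHz > fs/2 = 17.83 MHz, folds to fs − 22.3 MHz = 13.36 MHz.
78.18 MHz mod fs = 6.86 MHz.
6.86 MHz ≤ fs/2 = 17.83 MHz, appears at 6.86 MHz.
78.04 MHz mod fs = 6.72 MHz.
6.72 MHz ≤ fs/2 = 17.83 MHz, appears at 6.72 MHz.
25.82 MHz > fs/2 = 17.83 MHz, folds to fs − 25.82 MHz = 9.84 MHz.
Distinct values: {6.72 MHz, 6.86 MHz, 9.84 MHz, 13.36 MHz} → 4.

4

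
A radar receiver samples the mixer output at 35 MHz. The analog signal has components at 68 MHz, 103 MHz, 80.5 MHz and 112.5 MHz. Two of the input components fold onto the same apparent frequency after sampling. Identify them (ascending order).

68 MHz, 103 MHz

fs/2 = 17.5 MHz.
68 MHz mod fs = 33 MHz.
33 MHz > fs/2 = 17.5 MHz, folds to fs − 33 MHz = 2 MHz.
103 MHz mod fs = 33 MHz.
33 MHz > fs/2 = 17.5 MHz, folds to fs − 33 MHz = 2 MHz.
80.5 MHz mod fs = 10.5 MHz.
10.5 MHz ≤ fs/2 = 17.5 MHz, appears at 10.5 MHz.
112.5 MHz mod fs = 7.5 MHz.
7.5 MHz ≤ fs/2 = 17.5 MHz, appears at 7.5 MHz.
68 MHz and 103 MHz both map to 2 MHz.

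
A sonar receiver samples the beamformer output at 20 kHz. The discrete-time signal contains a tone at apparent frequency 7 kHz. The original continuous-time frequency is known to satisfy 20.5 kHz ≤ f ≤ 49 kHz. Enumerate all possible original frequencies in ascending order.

27 kHz, 33 kHz, 47 kHz

Frequencies that alias to 7 kHz are k·fs ± 7 kHz for integer k ≥ 0.
k=0: 7 kHz.
k=1: 13 kHz, 27 kHz.
k=2: 33 kHz, 47 kHz.
k=3: 53 kHz, 67 kHz.
Within [20.5 kHz, 49 kHz]: 27 kHz, 33 kHz, 47 kHz.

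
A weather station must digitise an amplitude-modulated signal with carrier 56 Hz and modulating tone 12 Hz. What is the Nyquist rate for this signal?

136 Hz

AM sidebands sit at fc ± fm = 44 Hz and 68 Hz.
Highest-frequency component: 68 Hz.
Nyquist rate = 2 × 68 Hz = 136 Hz.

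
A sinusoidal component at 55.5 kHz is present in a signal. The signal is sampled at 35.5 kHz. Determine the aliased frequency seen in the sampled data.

15.5 kHz

55.5 kHz mod fs = 20 kHz.
20 kHz > fs/2 = 17.75 kHz, folds to fs − 20 kHz = 15.5 kHz.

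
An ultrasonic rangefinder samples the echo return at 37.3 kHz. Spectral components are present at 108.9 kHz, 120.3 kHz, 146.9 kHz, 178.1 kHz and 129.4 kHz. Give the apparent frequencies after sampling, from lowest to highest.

2.3 kHz, 3 kHz, 8.4 kHz, 17.5 kHz

fs/2 = 18.65 kHz.
108.9 kHz mod fs = 34.3 kHz.
34.3 kHz > fs/2 = 18.65 kHz, folds to fs − 34.3 kHz = 3 kHz.
120.3 kHz mod fs = 8.4 kHz.
8.4 kHz ≤ fs/2 = 18.65 kHz, appears at 8.4 kHz.
146.9 kHz mod fs = 35 kHz.
35 kHz > fs/2 = 18.65 kHz, folds to fs − 35 kHz = 2.3 kHz.
178.1 kHz mod fs = 28.9 kHz.
28.9 kHz > fs/2 = 18.65 kHz, folds to fs − 28.9 kHz = 8.4 kHz.
129.4 kHz mod fs = 17.5 kHz.
17.5 kHz ≤ fs/2 = 18.65 kHz, appears at 17.5 kHz.
Distinct values: {2.3 kHz, 3 kHz, 8.4 kHz, 17.5 kHz}.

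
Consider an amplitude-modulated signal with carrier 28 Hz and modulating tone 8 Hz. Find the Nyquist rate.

72 Hz

AM sidebands sit at fc ± fm = 20 Hz and 36 Hz.
Highest-frequency component: 36 Hz.
Nyquist rate = 2 × 36 Hz = 72 Hz.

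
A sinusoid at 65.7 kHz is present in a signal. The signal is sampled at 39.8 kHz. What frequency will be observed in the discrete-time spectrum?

13.9 kHz

65.7 kHz mod fs = 25.9 kHz.
25.9 kHz > fs/2 = 19.9 kHz, folds to fs − 25.9 kHz = 13.9 kHz.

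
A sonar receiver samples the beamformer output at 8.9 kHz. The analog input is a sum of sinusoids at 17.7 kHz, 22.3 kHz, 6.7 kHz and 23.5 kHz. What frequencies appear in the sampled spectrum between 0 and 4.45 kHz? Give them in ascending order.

fs/2 = 4.45 kHz.
17.7 kHz mod fs = 8.8 kHz.
8.8 kHz > fs/2 = 4.45 kHz, folds to fs − 8.8 kHz = 0.1 kHz.
22.3 kHz mod fs = 4.5 kHz.
4.5 kHz > fs/2 = 4.45 kHz, folds to fs − 4.5 kHz = 4.4 kHz.
6.7 kHz > fs/2 = 4.45 kHz, folds to fs − 6.7 kHz = 2.2 kHz.
23.5 kHz mod fs = 5.7 kHz.
5.7 kHz > fs/2 = 4.45 kHz, folds to fs − 5.7 kHz = 3.2 kHz.
Distinct values: {0.1 kHz, 2.2 kHz, 3.2 kHz, 4.4 kHz}.

0.1 kHz, 2.2 kHz, 3.2 kHz, 4.4 kHz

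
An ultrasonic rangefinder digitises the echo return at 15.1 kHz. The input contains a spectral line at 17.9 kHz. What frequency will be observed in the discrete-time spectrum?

2.8 kHz

17.9 kHz mod fs = 2.8 kHz.
2.8 kHz ≤ fs/2 = 7.55 kHz, appears at 2.8 kHz.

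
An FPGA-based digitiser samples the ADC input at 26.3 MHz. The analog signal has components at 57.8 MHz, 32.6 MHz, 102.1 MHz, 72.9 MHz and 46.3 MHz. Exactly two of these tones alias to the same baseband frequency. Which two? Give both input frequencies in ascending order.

fs/2 = 13.15 MHz.
57.8 MHz mod fs = 5.2 MHz.
5.2 MHz ≤ fs/2 = 13.15 MHz, appears at 5.2 MHz.
32.6 MHz mod fs = 6.3 MHz.
6.3 MHz ≤ fs/2 = 13.15 MHz, appears at 6.3 MHz.
102.1 MHz mod fs = 23.2 MHz.
23.2 MHz > fs/2 = 13.15 MHz, folds to fs − 23.2 MHz = 3.1 MHz.
72.9 MHz mod fs = 20.3 MHz.
20.3 MHz > fs/2 = 13.15 MHz, folds to fs − 20.3 MHz = 6 MHz.
46.3 MHz mod fs = 20 MHz.
20 MHz > fs/2 = 13.15 MHz, folds to fs − 20 MHz = 6.3 MHz.
32.6 MHz and 46.3 MHz both map to 6.3 MHz.

32.6 MHz, 46.3 MHz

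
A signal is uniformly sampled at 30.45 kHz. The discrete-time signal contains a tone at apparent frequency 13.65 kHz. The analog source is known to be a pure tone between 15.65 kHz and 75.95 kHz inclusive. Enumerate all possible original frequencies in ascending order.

Frequencies that alias to 13.65 kHz are k·fs ± 13.65 kHz for integer k ≥ 0.
k=0: 13.65 kHz.
k=1: 16.8 kHz, 44.1 kHz.
k=2: 47.25 kHz, 74.55 kHz.
k=3: 77.7 kHz, 105 kHz.
Within [15.65 kHz, 75.95 kHz]: 16.8 kHz, 44.1 kHz, 47.25 kHz, 74.55 kHz.

16.8 kHz, 44.1 kHz, 47.25 kHz, 74.55 kHz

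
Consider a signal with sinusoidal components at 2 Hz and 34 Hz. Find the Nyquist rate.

68 Hz

Highest-frequency component: 34 Hz.
Nyquist rate = 2 × 34 Hz = 68 Hz.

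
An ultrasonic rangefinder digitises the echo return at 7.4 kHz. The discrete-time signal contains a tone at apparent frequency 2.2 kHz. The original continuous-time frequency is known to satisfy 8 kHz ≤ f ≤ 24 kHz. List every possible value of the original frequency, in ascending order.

9.6 kHz, 12.6 kHz, 17 kHz, 20 kHz

Frequencies that alias to 2.2 kHz are k·fs ± 2.2 kHz for integer k ≥ 0.
k=0: 2.2 kHz.
k=1: 5.2 kHz, 9.6 kHz.
k=2: 12.6 kHz, 17 kHz.
k=3: 20 kHz, 24.4 kHz.
k=4: 27.4 kHz, 31.8 kHz.
Within [8 kHz, 24 kHz]: 9.6 kHz, 12.6 kHz, 17 kHz, 20 kHz.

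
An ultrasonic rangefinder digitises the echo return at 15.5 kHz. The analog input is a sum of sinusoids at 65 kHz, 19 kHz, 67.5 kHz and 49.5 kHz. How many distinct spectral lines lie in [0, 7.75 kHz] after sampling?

fs/2 = 7.75 kHz.
65 kHz mod fs = 3 kHz.
3 kHz ≤ fs/2 = 7.75 kHz, appears at 3 kHz.
19 kHz mod fs = 3.5 kHz.
3.5 kHz ≤ fs/2 = 7.75 kHz, appears at 3.5 kHz.
67.5 kHz mod fs = 5.5 kHz.
5.5 kHz ≤ fs/2 = 7.75 kHz, appears at 5.5 kHz.
49.5 kHz mod fs = 3 kHz.
3 kHz ≤ fs/2 = 7.75 kHz, appears at 3 kHz.
Distinct values: {3 kHz, 3.5 kHz, 5.5 kHz} → 3.

3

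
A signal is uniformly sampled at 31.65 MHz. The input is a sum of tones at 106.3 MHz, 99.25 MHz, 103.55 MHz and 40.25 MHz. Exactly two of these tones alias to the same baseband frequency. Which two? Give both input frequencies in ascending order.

fs/2 = 15.825 MHz.
106.3 MHz mod fs = 11.35 MHz.
11.35 MHz ≤ fs/2 = 15.825 MHz, appears at 11.35 MHz.
99.25 MHz mod fs = 4.3 MHz.
4.3 MHz ≤ fs/2 = 15.825 MHz, appears at 4.3 MHz.
103.55 MHz mod fs = 8.6 MHz.
8.6 MHz ≤ fs/2 = 15.825 MHz, appears at 8.6 MHz.
40.25 MHz mod fs = 8.6 MHz.
8.6 MHz ≤ fs/2 = 15.825 MHz, appears at 8.6 MHz.
40.25 MHz and 103.55 MHz both map to 8.6 MHz.

40.25 MHz, 103.55 MHz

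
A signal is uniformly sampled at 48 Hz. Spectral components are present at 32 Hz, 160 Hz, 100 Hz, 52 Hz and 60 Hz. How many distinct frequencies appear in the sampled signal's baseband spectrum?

3

fs/2 = 24 Hz.
32 Hz > fs/2 = 24 Hz, folds to fs − 32 Hz = 16 Hz.
160 Hz mod fs = 16 Hz.
16 Hz ≤ fs/2 = 24 Hz, appears at 16 Hz.
100 Hz mod fs = 4 Hz.
4 Hz ≤ fs/2 = 24 Hz, appears at 4 Hz.
52 Hz mod fs = 4 Hz.
4 Hz ≤ fs/2 = 24 Hz, appears at 4 Hz.
60 Hz mod fs = 12 Hz.
12 Hz ≤ fs/2 = 24 Hz, appears at 12 Hz.
Distinct values: {4 Hz, 12 Hz, 16 Hz} → 3.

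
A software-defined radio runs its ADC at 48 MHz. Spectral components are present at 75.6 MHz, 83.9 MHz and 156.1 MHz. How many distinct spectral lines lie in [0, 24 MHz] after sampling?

2

fs/2 = 24 MHz.
75.6 MHz mod fs = 27.6 MHz.
27.6 MHz > fs/2 = 24 MHz, folds to fs − 27.6 MHz = 20.4 MHz.
83.9 MHz mod fs = 35.9 MHz.
35.9 MHz > fs/2 = 24 MHz, folds to fs − 35.9 MHz = 12.1 MHz.
156.1 MHz mod fs = 12.1 MHz.
12.1 MHz ≤ fs/2 = 24 MHz, appears at 12.1 MHz.
Distinct values: {12.1 MHz, 20.4 MHz} → 2.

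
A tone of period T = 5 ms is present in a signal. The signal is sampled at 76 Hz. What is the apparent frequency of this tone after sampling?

28 Hz

T = 5 ms → f = 1/T = 200 Hz.
200 Hz mod fs = 48 Hz.
48 Hz > fs/2 = 38 Hz, folds to fs − 48 Hz = 28 Hz.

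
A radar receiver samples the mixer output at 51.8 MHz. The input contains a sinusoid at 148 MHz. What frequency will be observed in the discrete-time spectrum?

7.4 MHz

148 MHz mod fs = 44.4 MHz.
44.4 MHz > fs/2 = 25.9 MHz, folds to fs − 44.4 MHz = 7.4 MHz.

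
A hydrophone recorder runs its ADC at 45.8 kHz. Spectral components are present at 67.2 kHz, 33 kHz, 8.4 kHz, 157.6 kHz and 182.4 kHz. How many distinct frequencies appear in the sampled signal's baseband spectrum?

5

fs/2 = 22.9 kHz.
67.2 kHz mod fs = 21.4 kHz.
21.4 kHz ≤ fs/2 = 22.9 kHz, appears at 21.4 kHz.
33 kHz > fs/2 = 22.9 kHz, folds to fs − 33 kHz = 12.8 kHz.
8.4 kHz ≤ fs/2 = 22.9 kHz, passes unchanged.
157.6 kHz mod fs = 20.2 kHz.
20.2 kHz ≤ fs/2 = 22.9 kHz, appears at 20.2 kHz.
182.4 kHz mod fs = 45 kHz.
45 kHz > fs/2 = 22.9 kHz, folds to fs − 45 kHz = 0.8 kHz.
Distinct values: {0.8 kHz, 8.4 kHz, 12.8 kHz, 20.2 kHz, 21.4 kHz} → 5.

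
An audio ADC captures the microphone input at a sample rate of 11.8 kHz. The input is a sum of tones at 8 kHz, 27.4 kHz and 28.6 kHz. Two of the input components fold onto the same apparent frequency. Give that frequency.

3.8 kHz

fs/2 = 5.9 kHz.
8 kHz > fs/2 = 5.9 kHz, folds to fs − 8 kHz = 3.8 kHz.
27.4 kHz mod fs = 3.8 kHz.
3.8 kHz ≤ fs/2 = 5.9 kHz, appears at 3.8 kHz.
28.6 kHz mod fs = 5 kHz.
5 kHz ≤ fs/2 = 5.9 kHz, appears at 5 kHz.
8 kHz and 27.4 kHz both map to 3.8 kHz.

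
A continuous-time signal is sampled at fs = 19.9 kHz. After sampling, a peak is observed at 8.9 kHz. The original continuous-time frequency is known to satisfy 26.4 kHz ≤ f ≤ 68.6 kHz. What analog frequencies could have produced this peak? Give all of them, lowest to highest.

Frequencies that alias to 8.9 kHz are k·fs ± 8.9 kHz for integer k ≥ 0.
k=0: 8.9 kHz.
k=1: 11 kHz, 28.8 kHz.
k=2: 30.9 kHz, 48.7 kHz.
k=3: 50.8 kHz, 68.6 kHz.
k=4: 70.7 kHz, 88.5 kHz.
Within [26.4 kHz, 68.6 kHz]: 28.8 kHz, 30.9 kHz, 48.7 kHz, 50.8 kHz, 68.6 kHz.

28.8 kHz, 30.9 kHz, 48.7 kHz, 50.8 kHz, 68.6 kHz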